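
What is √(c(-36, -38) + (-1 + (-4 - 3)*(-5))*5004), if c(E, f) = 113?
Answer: √170249 ≈ 412.61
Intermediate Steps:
√(c(-36, -38) + (-1 + (-4 - 3)*(-5))*5004) = √(113 + (-1 + (-4 - 3)*(-5))*5004) = √(113 + (-1 - 7*(-5))*5004) = √(113 + (-1 + 35)*5004) = √(113 + 34*5004) = √(113 + 170136) = √170249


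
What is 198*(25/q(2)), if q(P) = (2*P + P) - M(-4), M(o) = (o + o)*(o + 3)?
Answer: -2475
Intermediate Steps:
M(o) = 2*o*(3 + o) (M(o) = (2*o)*(3 + o) = 2*o*(3 + o))
q(P) = -8 + 3*P (q(P) = (2*P + P) - 2*(-4)*(3 - 4) = 3*P - 2*(-4)*(-1) = 3*P - 1*8 = 3*P - 8 = -8 + 3*P)
198*(25/q(2)) = 198*(25/(-8 + 3*2)) = 198*(25/(-8 + 6)) = 198*(25/(-2)) = 198*(25*(-½)) = 198*(-25/2) = -2475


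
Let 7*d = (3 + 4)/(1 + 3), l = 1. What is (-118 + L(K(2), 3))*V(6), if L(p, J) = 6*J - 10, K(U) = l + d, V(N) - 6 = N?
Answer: -1320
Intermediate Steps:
V(N) = 6 + N
d = ¼ (d = ((3 + 4)/(1 + 3))/7 = (7/4)/7 = (7*(¼))/7 = (⅐)*(7/4) = ¼ ≈ 0.25000)
K(U) = 5/4 (K(U) = 1 + ¼ = 5/4)
L(p, J) = -10 + 6*J
(-118 + L(K(2), 3))*V(6) = (-118 + (-10 + 6*3))*(6 + 6) = (-118 + (-10 + 18))*12 = (-118 + 8)*12 = -110*12 = -1320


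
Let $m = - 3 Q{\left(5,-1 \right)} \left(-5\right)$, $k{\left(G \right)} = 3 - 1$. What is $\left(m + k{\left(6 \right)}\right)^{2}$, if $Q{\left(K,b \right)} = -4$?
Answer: $3364$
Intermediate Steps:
$k{\left(G \right)} = 2$
$m = -60$ ($m = \left(-3\right) \left(-4\right) \left(-5\right) = 12 \left(-5\right) = -60$)
$\left(m + k{\left(6 \right)}\right)^{2} = \left(-60 + 2\right)^{2} = \left(-58\right)^{2} = 3364$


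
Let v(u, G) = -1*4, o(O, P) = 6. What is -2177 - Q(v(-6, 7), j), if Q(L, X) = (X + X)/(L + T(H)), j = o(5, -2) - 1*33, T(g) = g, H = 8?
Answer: -4327/2 ≈ -2163.5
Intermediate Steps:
v(u, G) = -4
j = -27 (j = 6 - 1*33 = 6 - 33 = -27)
Q(L, X) = 2*X/(8 + L) (Q(L, X) = (X + X)/(L + 8) = (2*X)/(8 + L) = 2*X/(8 + L))
-2177 - Q(v(-6, 7), j) = -2177 - 2*(-27)/(8 - 4) = -2177 - 2*(-27)/4 = -2177 - 1*(-27/2) = -2177 + 27/2 = -4327/2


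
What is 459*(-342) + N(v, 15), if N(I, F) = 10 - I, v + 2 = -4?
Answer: -156962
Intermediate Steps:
v = -6 (v = -2 - 4 = -6)
459*(-342) + N(v, 15) = 459*(-342) + (10 - 1*(-6)) = -156978 + (10 + 6) = -156978 + 16 = -156962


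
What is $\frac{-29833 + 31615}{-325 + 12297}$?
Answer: $\frac{891}{5986} \approx 0.14885$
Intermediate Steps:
$\frac{-29833 + 31615}{-325 + 12297} = \frac{1782}{11972} = 1782 \cdot \frac{1}{11972} = \frac{891}{5986}$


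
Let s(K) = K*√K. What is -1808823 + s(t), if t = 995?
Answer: -1808823 + 995*√995 ≈ -1.7774e+6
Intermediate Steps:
s(K) = K^(3/2)
-1808823 + s(t) = -1808823 + 995^(3/2) = -1808823 + 995*√995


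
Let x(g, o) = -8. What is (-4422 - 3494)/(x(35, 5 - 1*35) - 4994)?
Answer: 3958/2501 ≈ 1.5826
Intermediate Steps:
(-4422 - 3494)/(x(35, 5 - 1*35) - 4994) = (-4422 - 3494)/(-8 - 4994) = -7916/(-5002) = -7916*(-1/5002) = 3958/2501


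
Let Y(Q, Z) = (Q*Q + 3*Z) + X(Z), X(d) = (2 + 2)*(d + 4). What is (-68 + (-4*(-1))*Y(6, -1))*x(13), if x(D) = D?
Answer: 1456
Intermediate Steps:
X(d) = 16 + 4*d (X(d) = 4*(4 + d) = 16 + 4*d)
Y(Q, Z) = 16 + Q² + 7*Z (Y(Q, Z) = (Q*Q + 3*Z) + (16 + 4*Z) = (Q² + 3*Z) + (16 + 4*Z) = 16 + Q² + 7*Z)
(-68 + (-4*(-1))*Y(6, -1))*x(13) = (-68 + (-4*(-1))*(16 + 6² + 7*(-1)))*13 = (-68 + 4*(16 + 36 - 7))*13 = (-68 + 4*45)*13 = (-68 + 180)*13 = 112*13 = 1456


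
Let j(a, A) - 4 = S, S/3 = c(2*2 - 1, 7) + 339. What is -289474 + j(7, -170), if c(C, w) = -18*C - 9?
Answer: -288642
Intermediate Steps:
c(C, w) = -9 - 18*C
S = 828 (S = 3*((-9 - 18*(2*2 - 1)) + 339) = 3*((-9 - 18*(4 - 1)) + 339) = 3*((-9 - 18*3) + 339) = 3*((-9 - 54) + 339) = 3*(-63 + 339) = 3*276 = 828)
j(a, A) = 832 (j(a, A) = 4 + 828 = 832)
-289474 + j(7, -170) = -289474 + 832 = -288642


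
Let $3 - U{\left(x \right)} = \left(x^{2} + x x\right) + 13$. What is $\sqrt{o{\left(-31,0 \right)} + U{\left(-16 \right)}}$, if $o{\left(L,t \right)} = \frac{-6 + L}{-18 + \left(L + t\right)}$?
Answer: $\frac{i \sqrt{25541}}{7} \approx 22.831 i$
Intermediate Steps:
$U{\left(x \right)} = -10 - 2 x^{2}$ ($U{\left(x \right)} = 3 - \left(\left(x^{2} + x x\right) + 13\right) = 3 - \left(\left(x^{2} + x^{2}\right) + 13\right) = 3 - \left(2 x^{2} + 13\right) = 3 - \left(13 + 2 x^{2}\right) = -10 - 2 x^{2}$)
$o{\left(L,t \right)} = \frac{-6 + L}{-18 + L + t}$
$\sqrt{o{\left(-31,0 \right)} + U{\left(-16 \right)}} = \sqrt{\frac{-6 - 31}{-18 - 31 + 0} - \left(10 + 2 \left(-16\right)^{2}\right)} = \sqrt{\frac{1}{-49} \left(-37\right) - 522} = \sqrt{\left(- \frac{1}{49}\right) \left(-37\right) - 522} = \sqrt{\frac{37}{49} - 522} = \sqrt{- \frac{25541}{49}} = \frac{i \sqrt{25541}}{7}$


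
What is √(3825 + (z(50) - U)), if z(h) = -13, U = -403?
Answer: √4215 ≈ 64.923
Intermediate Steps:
√(3825 + (z(50) - U)) = √(3825 + (-13 - 1*(-403))) = √(3825 + (-13 + 403)) = √(3825 + 390) = √4215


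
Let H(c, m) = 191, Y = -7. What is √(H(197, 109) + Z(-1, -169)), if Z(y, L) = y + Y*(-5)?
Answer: 15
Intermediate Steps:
Z(y, L) = 35 + y (Z(y, L) = y - 7*(-5) = y + 35 = 35 + y)
√(H(197, 109) + Z(-1, -169)) = √(191 + (35 - 1)) = √(191 + 34) = √225 = 15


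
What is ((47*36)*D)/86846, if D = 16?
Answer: 13536/43423 ≈ 0.31172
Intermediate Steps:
((47*36)*D)/86846 = ((47*36)*16)/86846 = (1692*16)*(1/86846) = 27072*(1/86846) = 13536/43423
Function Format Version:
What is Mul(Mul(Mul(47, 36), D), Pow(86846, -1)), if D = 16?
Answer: Rational(13536, 43423) ≈ 0.31172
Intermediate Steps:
Mul(Mul(Mul(47, 36), D), Pow(86846, -1)) = Mul(Mul(Mul(47, 36), 16), Pow(86846, -1)) = Mul(Mul(1692, 16), Rational(1, 86846)) = Mul(27072, Rational(1, 86846)) = Rational(13536, 43423)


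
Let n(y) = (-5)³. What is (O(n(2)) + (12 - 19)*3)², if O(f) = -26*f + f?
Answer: 9634816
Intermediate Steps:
n(y) = -125
O(f) = -25*f
(O(n(2)) + (12 - 19)*3)² = (-25*(-125) + (12 - 19)*3)² = (3125 - 7*3)² = (3125 - 21)² = 3104² = 9634816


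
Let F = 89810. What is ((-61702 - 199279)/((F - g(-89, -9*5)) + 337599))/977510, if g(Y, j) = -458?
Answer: -260981/418244271170 ≈ -6.2399e-7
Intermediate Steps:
((-61702 - 199279)/((F - g(-89, -9*5)) + 337599))/977510 = ((-61702 - 199279)/((89810 - 1*(-458)) + 337599))/977510 = -260981/((89810 + 458) + 337599)*(1/977510) = -260981/(90268 + 337599)*(1/977510) = -260981/427867*(1/977510) = -260981*1/427867*(1/977510) = -260981/427867*1/977510 = -260981/418244271170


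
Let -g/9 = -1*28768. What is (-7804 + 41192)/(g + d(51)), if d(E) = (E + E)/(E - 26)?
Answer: 417350/3236451 ≈ 0.12895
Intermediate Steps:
g = 258912 (g = -(-9)*28768 = -9*(-28768) = 258912)
d(E) = 2*E/(-26 + E) (d(E) = (2*E)/(-26 + E) = 2*E/(-26 + E))
(-7804 + 41192)/(g + d(51)) = (-7804 + 41192)/(258912 + 2*51/(-26 + 51)) = 33388/(258912 + 2*51/25) = 33388/(258912 + 2*51*(1/25)) = 33388/(258912 + 102/25) = 33388/(6472902/25) = 33388*(25/6472902) = 417350/3236451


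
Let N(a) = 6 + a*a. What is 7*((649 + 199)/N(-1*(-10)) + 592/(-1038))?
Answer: 26992/519 ≈ 52.008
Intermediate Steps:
N(a) = 6 + a**2
7*((649 + 199)/N(-1*(-10)) + 592/(-1038)) = 7*((649 + 199)/(6 + (-1*(-10))**2) + 592/(-1038)) = 7*(848/(6 + 10**2) + 592*(-1/1038)) = 7*(848/(6 + 100) - 296/519) = 7*(848/106 - 296/519) = 7*(848*(1/106) - 296/519) = 7*(8 - 296/519) = 7*(3856/519) = 26992/519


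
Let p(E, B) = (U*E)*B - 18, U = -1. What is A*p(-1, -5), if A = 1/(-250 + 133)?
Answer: 23/117 ≈ 0.19658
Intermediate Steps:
p(E, B) = -18 - B*E (p(E, B) = (-E)*B - 18 = -B*E - 18 = -18 - B*E)
A = -1/117 (A = 1/(-117) = -1/117 ≈ -0.0085470)
A*p(-1, -5) = -(-18 - 1*(-5)*(-1))/117 = -(-18 - 5)/117 = -1/117*(-23) = 23/117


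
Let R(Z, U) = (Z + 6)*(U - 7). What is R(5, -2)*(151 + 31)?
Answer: -18018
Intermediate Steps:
R(Z, U) = (-7 + U)*(6 + Z) (R(Z, U) = (6 + Z)*(-7 + U) = (-7 + U)*(6 + Z))
R(5, -2)*(151 + 31) = (-42 - 7*5 + 6*(-2) - 2*5)*(151 + 31) = (-42 - 35 - 12 - 10)*182 = -99*182 = -18018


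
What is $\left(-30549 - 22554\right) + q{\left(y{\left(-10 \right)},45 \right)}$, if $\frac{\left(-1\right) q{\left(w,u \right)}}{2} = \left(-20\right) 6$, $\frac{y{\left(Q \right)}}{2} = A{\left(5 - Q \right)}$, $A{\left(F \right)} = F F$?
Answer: $-52863$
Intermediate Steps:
$A{\left(F \right)} = F^{2}$
$y{\left(Q \right)} = 2 \left(5 - Q\right)^{2}$
$q{\left(w,u \right)} = 240$ ($q{\left(w,u \right)} = - 2 \left(\left(-20\right) 6\right) = \left(-2\right) \left(-120\right) = 240$)
$\left(-30549 - 22554\right) + q{\left(y{\left(-10 \right)},45 \right)} = \left(-30549 - 22554\right) + 240 = -53103 + 240 = -52863$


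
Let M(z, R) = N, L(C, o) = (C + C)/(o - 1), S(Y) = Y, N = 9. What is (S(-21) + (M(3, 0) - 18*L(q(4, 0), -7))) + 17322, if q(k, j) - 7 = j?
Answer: 34683/2 ≈ 17342.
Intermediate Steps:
q(k, j) = 7 + j
L(C, o) = 2*C/(-1 + o) (L(C, o) = (2*C)/(-1 + o) = 2*C/(-1 + o))
M(z, R) = 9
(S(-21) + (M(3, 0) - 18*L(q(4, 0), -7))) + 17322 = (-21 + (9 - 36*(7 + 0)/(-1 - 7))) + 17322 = (-21 + (9 - 36*7/(-8))) + 17322 = (-21 + (9 - 36*7*(-1)/8)) + 17322 = (-21 + (9 - 18*(-7/4))) + 17322 = (-21 + (9 + 63/2)) + 17322 = (-21 + 81/2) + 17322 = 39/2 + 17322 = 34683/2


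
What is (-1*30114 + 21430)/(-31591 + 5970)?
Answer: 8684/25621 ≈ 0.33894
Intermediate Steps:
(-1*30114 + 21430)/(-31591 + 5970) = (-30114 + 21430)/(-25621) = -8684*(-1/25621) = 8684/25621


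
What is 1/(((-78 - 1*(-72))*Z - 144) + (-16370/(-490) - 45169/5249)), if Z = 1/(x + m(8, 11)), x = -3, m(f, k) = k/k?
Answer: -257201/29886009 ≈ -0.0086061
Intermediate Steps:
m(f, k) = 1
Z = -½ (Z = 1/(-3 + 1) = 1/(-2) = -½ ≈ -0.50000)
1/(((-78 - 1*(-72))*Z - 144) + (-16370/(-490) - 45169/5249)) = 1/(((-78 - 1*(-72))*(-½) - 144) + (-16370/(-490) - 45169/5249)) = 1/(((-78 + 72)*(-½) - 144) + (-16370*(-1/490) - 45169*1/5249)) = 1/((-6*(-½) - 144) + (1637/49 - 45169/5249)) = 1/((3 - 144) + 6379332/257201) = 1/(-141 + 6379332/257201) = 1/(-29886009/257201) = -257201/29886009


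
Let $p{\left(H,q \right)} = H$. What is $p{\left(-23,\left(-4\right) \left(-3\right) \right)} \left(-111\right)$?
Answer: $2553$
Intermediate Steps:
$p{\left(-23,\left(-4\right) \left(-3\right) \right)} \left(-111\right) = \left(-23\right) \left(-111\right) = 2553$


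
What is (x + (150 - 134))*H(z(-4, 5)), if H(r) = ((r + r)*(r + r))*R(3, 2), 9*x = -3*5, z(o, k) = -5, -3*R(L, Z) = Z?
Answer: -8600/9 ≈ -955.56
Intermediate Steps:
R(L, Z) = -Z/3
x = -5/3 (x = (-3*5)/9 = (⅑)*(-15) = -5/3 ≈ -1.6667)
H(r) = -8*r²/3 (H(r) = ((r + r)*(r + r))*(-⅓*2) = ((2*r)*(2*r))*(-⅔) = (4*r²)*(-⅔) = -8*r²/3)
(x + (150 - 134))*H(z(-4, 5)) = (-5/3 + (150 - 134))*(-8/3*(-5)²) = (-5/3 + 16)*(-8/3*25) = (43/3)*(-200/3) = -8600/9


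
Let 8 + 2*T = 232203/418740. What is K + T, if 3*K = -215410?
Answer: -60136973317/837480 ≈ -71807.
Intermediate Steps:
T = -1039239/279160 (T = -4 + (232203/418740)/2 = -4 + (232203*(1/418740))/2 = -4 + (½)*(77401/139580) = -4 + 77401/279160 = -1039239/279160 ≈ -3.7227)
K = -215410/3 (K = (⅓)*(-215410) = -215410/3 ≈ -71803.)
K + T = -215410/3 - 1039239/279160 = -60136973317/837480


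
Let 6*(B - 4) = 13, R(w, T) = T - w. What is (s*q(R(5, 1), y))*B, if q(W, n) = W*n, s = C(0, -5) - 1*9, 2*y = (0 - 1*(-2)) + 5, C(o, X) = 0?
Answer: 777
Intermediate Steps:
B = 37/6 (B = 4 + (⅙)*13 = 4 + 13/6 = 37/6 ≈ 6.1667)
y = 7/2 (y = ((0 - 1*(-2)) + 5)/2 = ((0 + 2) + 5)/2 = (2 + 5)/2 = (½)*7 = 7/2 ≈ 3.5000)
s = -9 (s = 0 - 1*9 = 0 - 9 = -9)
(s*q(R(5, 1), y))*B = -9*(1 - 1*5)*7/2*(37/6) = -9*(1 - 5)*7/2*(37/6) = -(-36)*7/2*(37/6) = -9*(-14)*(37/6) = 126*(37/6) = 777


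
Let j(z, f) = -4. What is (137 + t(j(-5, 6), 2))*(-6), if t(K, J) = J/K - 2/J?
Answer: -813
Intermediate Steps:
t(K, J) = -2/J + J/K
(137 + t(j(-5, 6), 2))*(-6) = (137 + (-2/2 + 2/(-4)))*(-6) = (137 + (-2*1/2 + 2*(-1/4)))*(-6) = (137 + (-1 - 1/2))*(-6) = (137 - 3/2)*(-6) = (271/2)*(-6) = -813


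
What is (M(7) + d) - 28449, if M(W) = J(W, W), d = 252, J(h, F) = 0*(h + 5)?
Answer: -28197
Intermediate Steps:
J(h, F) = 0 (J(h, F) = 0*(5 + h) = 0)
M(W) = 0
(M(7) + d) - 28449 = (0 + 252) - 28449 = 252 - 28449 = -28197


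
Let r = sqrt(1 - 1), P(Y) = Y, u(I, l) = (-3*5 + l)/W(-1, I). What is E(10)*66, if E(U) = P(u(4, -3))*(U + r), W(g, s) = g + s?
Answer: -3960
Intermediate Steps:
u(I, l) = (-15 + l)/(-1 + I) (u(I, l) = (-3*5 + l)/(-1 + I) = (-15 + l)/(-1 + I))
r = 0 (r = sqrt(0) = 0)
E(U) = -6*U (E(U) = ((-15 - 3)/(-1 + 4))*(U + 0) = (-18/3)*U = ((1/3)*(-18))*U = -6*U)
E(10)*66 = -6*10*66 = -60*66 = -3960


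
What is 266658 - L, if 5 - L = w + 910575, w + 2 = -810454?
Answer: 366772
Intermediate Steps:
w = -810456 (w = -2 - 810454 = -810456)
L = -100114 (L = 5 - (-810456 + 910575) = 5 - 1*100119 = 5 - 100119 = -100114)
266658 - L = 266658 - 1*(-100114) = 266658 + 100114 = 366772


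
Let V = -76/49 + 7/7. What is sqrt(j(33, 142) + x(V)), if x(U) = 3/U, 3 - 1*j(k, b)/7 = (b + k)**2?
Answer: I*sqrt(1929235)/3 ≈ 462.99*I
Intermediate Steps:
j(k, b) = 21 - 7*(b + k)**2
V = -27/49 (V = -76*1/49 + 7*(1/7) = -76/49 + 1 = -27/49 ≈ -0.55102)
sqrt(j(33, 142) + x(V)) = sqrt((21 - 7*(142 + 33)**2) + 3/(-27/49)) = sqrt((21 - 7*175**2) + 3*(-49/27)) = sqrt((21 - 7*30625) - 49/9) = sqrt((21 - 214375) - 49/9) = sqrt(-214354 - 49/9) = sqrt(-1929235/9) = I*sqrt(1929235)/3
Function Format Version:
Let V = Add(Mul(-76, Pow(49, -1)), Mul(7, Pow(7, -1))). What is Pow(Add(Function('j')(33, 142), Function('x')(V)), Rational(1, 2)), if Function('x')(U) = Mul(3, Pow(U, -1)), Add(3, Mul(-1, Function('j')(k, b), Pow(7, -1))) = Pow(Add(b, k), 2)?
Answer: Mul(Rational(1, 3), I, Pow(1929235, Rational(1, 2))) ≈ Mul(462.99, I)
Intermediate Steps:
Function('j')(k, b) = Add(21, Mul(-7, Pow(Add(b, k), 2)))
V = Rational(-27, 49) (V = Add(Mul(-76, Rational(1, 49)), Mul(7, Rational(1, 7))) = Add(Rational(-76, 49), 1) = Rational(-27, 49) ≈ -0.55102)
Pow(Add(Function('j')(33, 142), Function('x')(V)), Rational(1, 2)) = Pow(Add(Add(21, Mul(-7, Pow(Add(142, 33), 2))), Mul(3, Pow(Rational(-27, 49), -1))), Rational(1, 2)) = Pow(Add(Add(21, Mul(-7, Pow(175, 2))), Mul(3, Rational(-49, 27))), Rational(1, 2)) = Pow(Add(Add(21, Mul(-7, 30625)), Rational(-49, 9)), Rational(1, 2)) = Pow(Add(Add(21, -214375), Rational(-49, 9)), Rational(1, 2)) = Pow(Add(-214354, Rational(-49, 9)), Rational(1, 2)) = Pow(Rational(-1929235, 9), Rational(1, 2)) = Mul(Rational(1, 3), I, Pow(1929235, Rational(1, 2)))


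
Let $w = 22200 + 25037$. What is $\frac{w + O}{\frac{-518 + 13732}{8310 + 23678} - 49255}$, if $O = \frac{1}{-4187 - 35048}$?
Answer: $- \frac{29642379041836}{30908464454805} \approx -0.95904$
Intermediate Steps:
$w = 47237$
$O = - \frac{1}{39235}$ ($O = \frac{1}{-39235} = - \frac{1}{39235} \approx -2.5487 \cdot 10^{-5}$)
$\frac{w + O}{\frac{-518 + 13732}{8310 + 23678} - 49255} = \frac{47237 - \frac{1}{39235}}{\frac{-518 + 13732}{8310 + 23678} - 49255} = \frac{1853343694}{39235 \left(\frac{13214}{31988} - 49255\right)} = \frac{1853343694}{39235 \left(13214 \cdot \frac{1}{31988} - 49255\right)} = \frac{1853343694}{39235 \left(\frac{6607}{15994} - 49255\right)} = \frac{1853343694}{39235 \left(- \frac{787777863}{15994}\right)} = \frac{1853343694}{39235} \left(- \frac{15994}{787777863}\right) = - \frac{29642379041836}{30908464454805}$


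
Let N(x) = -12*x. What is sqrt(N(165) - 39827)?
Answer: I*sqrt(41807) ≈ 204.47*I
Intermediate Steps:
sqrt(N(165) - 39827) = sqrt(-12*165 - 39827) = sqrt(-1980 - 39827) = sqrt(-41807) = I*sqrt(41807)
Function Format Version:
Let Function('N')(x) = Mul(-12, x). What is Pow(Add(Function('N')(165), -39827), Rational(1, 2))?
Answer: Mul(I, Pow(41807, Rational(1, 2))) ≈ Mul(204.47, I)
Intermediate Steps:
Pow(Add(Function('N')(165), -39827), Rational(1, 2)) = Pow(Add(Mul(-12, 165), -39827), Rational(1, 2)) = Pow(Add(-1980, -39827), Rational(1, 2)) = Pow(-41807, Rational(1, 2)) = Mul(I, Pow(41807, Rational(1, 2)))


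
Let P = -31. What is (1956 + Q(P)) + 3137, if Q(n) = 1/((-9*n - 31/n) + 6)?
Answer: 1456599/286 ≈ 5093.0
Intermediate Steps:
Q(n) = 1/(6 - 31/n - 9*n) (Q(n) = 1/((-31/n - 9*n) + 6) = 1/(6 - 31/n - 9*n))
(1956 + Q(P)) + 3137 = (1956 - 1*(-31)/(31 - 6*(-31) + 9*(-31)²)) + 3137 = (1956 - 1*(-31)/(31 + 186 + 9*961)) + 3137 = (1956 - 1*(-31)/(31 + 186 + 8649)) + 3137 = (1956 - 1*(-31)/8866) + 3137 = (1956 - 1*(-31)*1/8866) + 3137 = (1956 + 1/286) + 3137 = 559417/286 + 3137 = 1456599/286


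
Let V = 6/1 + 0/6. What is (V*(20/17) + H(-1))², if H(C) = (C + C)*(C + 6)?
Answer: 2500/289 ≈ 8.6505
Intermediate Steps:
H(C) = 2*C*(6 + C) (H(C) = (2*C)*(6 + C) = 2*C*(6 + C))
V = 6 (V = 6*1 + 0*(⅙) = 6 + 0 = 6)
(V*(20/17) + H(-1))² = (6*(20/17) + 2*(-1)*(6 - 1))² = (6*(20*(1/17)) + 2*(-1)*5)² = (6*(20/17) - 10)² = (120/17 - 10)² = (-50/17)² = 2500/289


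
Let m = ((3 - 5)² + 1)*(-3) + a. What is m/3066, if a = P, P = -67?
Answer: -41/1533 ≈ -0.026745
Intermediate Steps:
a = -67
m = -82 (m = ((3 - 5)² + 1)*(-3) - 67 = ((-2)² + 1)*(-3) - 67 = (4 + 1)*(-3) - 67 = 5*(-3) - 67 = -15 - 67 = -82)
m/3066 = -82/3066 = -82*1/3066 = -41/1533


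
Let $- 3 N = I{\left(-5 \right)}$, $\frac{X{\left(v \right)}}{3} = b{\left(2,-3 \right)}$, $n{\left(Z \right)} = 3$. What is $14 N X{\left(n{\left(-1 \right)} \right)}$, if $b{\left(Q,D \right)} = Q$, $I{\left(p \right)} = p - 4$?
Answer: $252$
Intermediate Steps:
$I{\left(p \right)} = -4 + p$ ($I{\left(p \right)} = p - 4 = -4 + p$)
$X{\left(v \right)} = 6$ ($X{\left(v \right)} = 3 \cdot 2 = 6$)
$N = 3$ ($N = - \frac{-4 - 5}{3} = \left(- \frac{1}{3}\right) \left(-9\right) = 3$)
$14 N X{\left(n{\left(-1 \right)} \right)} = 14 \cdot 3 \cdot 6 = 42 \cdot 6 = 252$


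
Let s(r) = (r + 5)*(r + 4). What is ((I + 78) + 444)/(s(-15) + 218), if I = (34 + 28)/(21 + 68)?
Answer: 5815/3649 ≈ 1.5936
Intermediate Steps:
s(r) = (4 + r)*(5 + r) (s(r) = (5 + r)*(4 + r) = (4 + r)*(5 + r))
I = 62/89 ≈ 0.69663
((I + 78) + 444)/(s(-15) + 218) = ((62/89 + 78) + 444)/((20 + (-15)**2 + 9*(-15)) + 218) = (7004/89 + 444)/((20 + 225 - 135) + 218) = 46520/(89*(110 + 218)) = (46520/89)/328 = (46520/89)*(1/328) = 5815/3649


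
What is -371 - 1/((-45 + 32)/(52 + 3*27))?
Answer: -4690/13 ≈ -360.77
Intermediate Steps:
-371 - 1/((-45 + 32)/(52 + 3*27)) = -371 - 1/((-13/(52 + 81))) = -371 - 1/((-13/133)) = -371 - 1/((-13*1/133)) = -371 - 1/(-13/133) = -371 - 1*(-133/13) = -371 + 133/13 = -4690/13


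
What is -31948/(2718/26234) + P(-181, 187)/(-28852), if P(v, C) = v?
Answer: -12090774154453/39209868 ≈ -3.0836e+5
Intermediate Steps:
-31948/(2718/26234) + P(-181, 187)/(-28852) = -31948/(2718/26234) - 181/(-28852) = -31948/(2718*(1/26234)) - 181*(-1/28852) = -31948/1359/13117 + 181/28852 = -31948*13117/1359 + 181/28852 = -419061916/1359 + 181/28852 = -12090774154453/39209868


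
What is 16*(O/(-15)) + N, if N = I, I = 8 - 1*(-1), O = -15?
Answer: 25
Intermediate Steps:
I = 9 (I = 8 + 1 = 9)
N = 9
16*(O/(-15)) + N = 16*(-15/(-15)) + 9 = 16*(-15*(-1/15)) + 9 = 16*1 + 9 = 16 + 9 = 25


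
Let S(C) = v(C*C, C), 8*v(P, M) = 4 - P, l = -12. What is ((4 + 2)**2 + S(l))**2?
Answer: 1369/4 ≈ 342.25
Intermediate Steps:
v(P, M) = 1/2 - P/8 (v(P, M) = (4 - P)/8 = 1/2 - P/8)
S(C) = 1/2 - C**2/8 (S(C) = 1/2 - C*C/8 = 1/2 - C**2/8)
((4 + 2)**2 + S(l))**2 = ((4 + 2)**2 + (1/2 - 1/8*(-12)**2))**2 = (6**2 + (1/2 - 1/8*144))**2 = (36 + (1/2 - 18))**2 = (36 - 35/2)**2 = (37/2)**2 = 1369/4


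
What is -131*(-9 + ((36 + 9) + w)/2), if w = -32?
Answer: 655/2 ≈ 327.50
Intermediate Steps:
-131*(-9 + ((36 + 9) + w)/2) = -131*(-9 + ((36 + 9) - 32)/2) = -131*(-9 + (45 - 32)*(½)) = -131*(-9 + 13*(½)) = -131*(-9 + 13/2) = -131*(-5/2) = 655/2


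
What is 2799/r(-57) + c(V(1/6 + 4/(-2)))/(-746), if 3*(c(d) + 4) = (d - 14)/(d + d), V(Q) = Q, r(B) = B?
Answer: -45933977/935484 ≈ -49.102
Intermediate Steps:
c(d) = -4 + (-14 + d)/(6*d) (c(d) = -4 + ((d - 14)/(d + d))/3 = -4 + ((-14 + d)/((2*d)))/3 = -4 + ((-14 + d)*(1/(2*d)))/3 = -4 + ((-14 + d)/(2*d))/3 = -4 + (-14 + d)/(6*d))
2799/r(-57) + c(V(1/6 + 4/(-2)))/(-746) = 2799/(-57) + ((-14 - 23*(1/6 + 4/(-2)))/(6*(1/6 + 4/(-2))))/(-746) = 2799*(-1/57) + ((-14 - 23*(1*(⅙) + 4*(-½)))/(6*(1*(⅙) + 4*(-½))))*(-1/746) = -933/19 + ((-14 - 23*(⅙ - 2))/(6*(⅙ - 2)))*(-1/746) = -933/19 + ((-14 - 23*(-11/6))/(6*(-11/6)))*(-1/746) = -933/19 + ((⅙)*(-6/11)*(-14 + 253/6))*(-1/746) = -933/19 + ((⅙)*(-6/11)*(169/6))*(-1/746) = -933/19 - 169/66*(-1/746) = -933/19 + 169/49236 = -45933977/935484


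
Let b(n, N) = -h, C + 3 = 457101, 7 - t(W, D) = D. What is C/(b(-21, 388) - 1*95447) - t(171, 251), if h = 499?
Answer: 3825621/15991 ≈ 239.24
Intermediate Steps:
t(W, D) = 7 - D
C = 457098 (C = -3 + 457101 = 457098)
b(n, N) = -499 (b(n, N) = -1*499 = -499)
C/(b(-21, 388) - 1*95447) - t(171, 251) = 457098/(-499 - 1*95447) - (7 - 1*251) = 457098/(-499 - 95447) - (7 - 251) = 457098/(-95946) - 1*(-244) = 457098*(-1/95946) + 244 = -76183/15991 + 244 = 3825621/15991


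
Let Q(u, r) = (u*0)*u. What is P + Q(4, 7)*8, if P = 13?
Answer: 13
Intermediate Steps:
Q(u, r) = 0 (Q(u, r) = 0*u = 0)
P + Q(4, 7)*8 = 13 + 0*8 = 13 + 0 = 13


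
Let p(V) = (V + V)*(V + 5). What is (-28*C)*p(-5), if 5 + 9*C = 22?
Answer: 0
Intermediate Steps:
C = 17/9 (C = -5/9 + (1/9)*22 = -5/9 + 22/9 = 17/9 ≈ 1.8889)
p(V) = 2*V*(5 + V) (p(V) = (2*V)*(5 + V) = 2*V*(5 + V))
(-28*C)*p(-5) = (-28*17/9)*(2*(-5)*(5 - 5)) = -952*(-5)*0/9 = -476/9*0 = 0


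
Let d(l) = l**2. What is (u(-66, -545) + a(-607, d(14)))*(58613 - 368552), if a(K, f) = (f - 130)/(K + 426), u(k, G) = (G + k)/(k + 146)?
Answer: 35912941869/14480 ≈ 2.4802e+6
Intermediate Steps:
u(k, G) = (G + k)/(146 + k)
a(K, f) = (-130 + f)/(426 + K)
(u(-66, -545) + a(-607, d(14)))*(58613 - 368552) = ((-545 - 66)/(146 - 66) + (-130 + 14**2)/(426 - 607))*(58613 - 368552) = (-611/80 + (-130 + 196)/(-181))*(-309939) = ((1/80)*(-611) - 1/181*66)*(-309939) = (-611/80 - 66/181)*(-309939) = -115871/14480*(-309939) = 35912941869/14480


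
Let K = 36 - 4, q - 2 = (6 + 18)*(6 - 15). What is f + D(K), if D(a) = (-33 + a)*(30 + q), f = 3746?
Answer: 3930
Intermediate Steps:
q = -214 (q = 2 + (6 + 18)*(6 - 15) = 2 + 24*(-9) = 2 - 216 = -214)
K = 32
D(a) = 6072 - 184*a (D(a) = (-33 + a)*(30 - 214) = (-33 + a)*(-184) = 6072 - 184*a)
f + D(K) = 3746 + (6072 - 184*32) = 3746 + (6072 - 5888) = 3746 + 184 = 3930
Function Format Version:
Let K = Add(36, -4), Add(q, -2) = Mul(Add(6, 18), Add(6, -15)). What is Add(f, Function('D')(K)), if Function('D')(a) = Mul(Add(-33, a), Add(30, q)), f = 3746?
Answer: 3930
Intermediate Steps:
q = -214 (q = Add(2, Mul(Add(6, 18), Add(6, -15))) = Add(2, Mul(24, -9)) = Add(2, -216) = -214)
K = 32
Function('D')(a) = Add(6072, Mul(-184, a)) (Function('D')(a) = Mul(Add(-33, a), Add(30, -214)) = Mul(Add(-33, a), -184) = Add(6072, Mul(-184, a)))
Add(f, Function('D')(K)) = Add(3746, Add(6072, Mul(-184, 32))) = Add(3746, Add(6072, -5888)) = Add(3746, 184) = 3930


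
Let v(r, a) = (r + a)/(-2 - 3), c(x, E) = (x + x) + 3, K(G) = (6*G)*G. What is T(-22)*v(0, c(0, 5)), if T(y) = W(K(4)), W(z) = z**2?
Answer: -27648/5 ≈ -5529.6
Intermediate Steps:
K(G) = 6*G**2
c(x, E) = 3 + 2*x (c(x, E) = 2*x + 3 = 3 + 2*x)
v(r, a) = -a/5 - r/5 (v(r, a) = (a + r)/(-5) = (a + r)*(-1/5) = -a/5 - r/5)
T(y) = 9216 (T(y) = (6*4**2)**2 = (6*16)**2 = 96**2 = 9216)
T(-22)*v(0, c(0, 5)) = 9216*(-(3 + 2*0)/5 - 1/5*0) = 9216*(-(3 + 0)/5 + 0) = 9216*(-1/5*3 + 0) = 9216*(-3/5 + 0) = 9216*(-3/5) = -27648/5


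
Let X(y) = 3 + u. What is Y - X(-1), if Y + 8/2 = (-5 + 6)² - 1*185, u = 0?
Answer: -191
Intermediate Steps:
X(y) = 3 (X(y) = 3 + 0 = 3)
Y = -188 (Y = -4 + ((-5 + 6)² - 1*185) = -4 + (1² - 185) = -4 + (1 - 185) = -4 - 184 = -188)
Y - X(-1) = -188 - 1*3 = -188 - 3 = -191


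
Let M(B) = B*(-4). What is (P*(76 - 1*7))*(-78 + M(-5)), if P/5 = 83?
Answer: -1660830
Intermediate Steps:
M(B) = -4*B
P = 415 (P = 5*83 = 415)
(P*(76 - 1*7))*(-78 + M(-5)) = (415*(76 - 1*7))*(-78 - 4*(-5)) = (415*(76 - 7))*(-78 + 20) = (415*69)*(-58) = 28635*(-58) = -1660830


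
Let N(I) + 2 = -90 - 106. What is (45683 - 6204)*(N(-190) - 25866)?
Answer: -1028980656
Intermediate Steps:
N(I) = -198 (N(I) = -2 + (-90 - 106) = -2 - 196 = -198)
(45683 - 6204)*(N(-190) - 25866) = (45683 - 6204)*(-198 - 25866) = 39479*(-26064) = -1028980656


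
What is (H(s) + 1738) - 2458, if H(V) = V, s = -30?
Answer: -750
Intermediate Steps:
(H(s) + 1738) - 2458 = (-30 + 1738) - 2458 = 1708 - 2458 = -750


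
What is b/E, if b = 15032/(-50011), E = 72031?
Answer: -15032/3602342341 ≈ -4.1728e-6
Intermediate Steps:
b = -15032/50011 (b = 15032*(-1/50011) = -15032/50011 ≈ -0.30057)
b/E = -15032/50011/72031 = -15032/50011*1/72031 = -15032/3602342341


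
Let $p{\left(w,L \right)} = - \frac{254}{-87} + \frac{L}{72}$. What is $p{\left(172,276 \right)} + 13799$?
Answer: $\frac{2402201}{174} \approx 13806.0$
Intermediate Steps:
$p{\left(w,L \right)} = \frac{254}{87} + \frac{L}{72}$ ($p{\left(w,L \right)} = \left(-254\right) \left(- \frac{1}{87}\right) + L \frac{1}{72} = \frac{254}{87} + \frac{L}{72}$)
$p{\left(172,276 \right)} + 13799 = \left(\frac{254}{87} + \frac{1}{72} \cdot 276\right) + 13799 = \left(\frac{254}{87} + \frac{23}{6}\right) + 13799 = \frac{1175}{174} + 13799 = \frac{2402201}{174}$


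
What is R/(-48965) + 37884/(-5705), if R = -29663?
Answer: -48164647/7981295 ≈ -6.0347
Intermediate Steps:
R/(-48965) + 37884/(-5705) = -29663/(-48965) + 37884/(-5705) = -29663*(-1/48965) + 37884*(-1/5705) = 29663/48965 - 5412/815 = -48164647/7981295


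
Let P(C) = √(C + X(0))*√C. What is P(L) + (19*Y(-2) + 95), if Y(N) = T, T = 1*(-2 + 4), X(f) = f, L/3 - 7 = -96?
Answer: -134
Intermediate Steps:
L = -267 (L = 21 + 3*(-96) = 21 - 288 = -267)
P(C) = C (P(C) = √(C + 0)*√C = √C*√C = C)
T = 2 (T = 1*2 = 2)
Y(N) = 2
P(L) + (19*Y(-2) + 95) = -267 + (19*2 + 95) = -267 + (38 + 95) = -267 + 133 = -134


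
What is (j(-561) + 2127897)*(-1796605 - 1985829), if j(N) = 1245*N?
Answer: -5406807846168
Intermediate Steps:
(j(-561) + 2127897)*(-1796605 - 1985829) = (1245*(-561) + 2127897)*(-1796605 - 1985829) = (-698445 + 2127897)*(-3782434) = 1429452*(-3782434) = -5406807846168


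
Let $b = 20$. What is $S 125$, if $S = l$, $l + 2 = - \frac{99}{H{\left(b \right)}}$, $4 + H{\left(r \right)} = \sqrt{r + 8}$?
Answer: $-4375 - \frac{4125 \sqrt{7}}{2} \approx -9831.9$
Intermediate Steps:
$H{\left(r \right)} = -4 + \sqrt{8 + r}$ ($H{\left(r \right)} = -4 + \sqrt{r + 8} = -4 + \sqrt{8 + r}$)
$l = -2 - \frac{99}{-4 + 2 \sqrt{7}}$ ($l = -2 - \frac{99}{-4 + \sqrt{8 + 20}} = -2 - \frac{99}{-4 + \sqrt{28}} = -2 - \frac{99}{-4 + 2 \sqrt{7}} \approx -78.655$)
$S = -35 - \frac{33 \sqrt{7}}{2} \approx -78.655$
$S 125 = \left(-35 - \frac{33 \sqrt{7}}{2}\right) 125 = -4375 - \frac{4125 \sqrt{7}}{2}$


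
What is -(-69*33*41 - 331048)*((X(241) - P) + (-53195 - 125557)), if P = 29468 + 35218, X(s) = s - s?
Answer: -103316304390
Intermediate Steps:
X(s) = 0
P = 64686
-(-69*33*41 - 331048)*((X(241) - P) + (-53195 - 125557)) = -(-69*33*41 - 331048)*((0 - 1*64686) + (-53195 - 125557)) = -(-2277*41 - 331048)*((0 - 64686) - 178752) = -(-93357 - 331048)*(-64686 - 178752) = -(-424405)*(-243438) = -1*103316304390 = -103316304390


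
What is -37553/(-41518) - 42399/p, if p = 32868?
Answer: -29223871/75811868 ≈ -0.38548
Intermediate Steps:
-37553/(-41518) - 42399/p = -37553/(-41518) - 42399/32868 = -37553*(-1/41518) - 42399*1/32868 = 37553/41518 - 4711/3652 = -29223871/75811868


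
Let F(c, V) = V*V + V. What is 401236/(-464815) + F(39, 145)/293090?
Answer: -10775812569/13623262835 ≈ -0.79099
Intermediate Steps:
F(c, V) = V + V² (F(c, V) = V² + V = V + V²)
401236/(-464815) + F(39, 145)/293090 = 401236/(-464815) + (145*(1 + 145))/293090 = 401236*(-1/464815) + (145*146)*(1/293090) = -401236/464815 + 21170*(1/293090) = -401236/464815 + 2117/29309 = -10775812569/13623262835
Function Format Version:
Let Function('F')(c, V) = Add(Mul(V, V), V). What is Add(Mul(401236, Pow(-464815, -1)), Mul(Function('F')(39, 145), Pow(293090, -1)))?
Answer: Rational(-10775812569, 13623262835) ≈ -0.79099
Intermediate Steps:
Function('F')(c, V) = Add(V, Pow(V, 2)) (Function('F')(c, V) = Add(Pow(V, 2), V) = Add(V, Pow(V, 2)))
Add(Mul(401236, Pow(-464815, -1)), Mul(Function('F')(39, 145), Pow(293090, -1))) = Add(Mul(401236, Pow(-464815, -1)), Mul(Mul(145, Add(1, 145)), Pow(293090, -1))) = Add(Mul(401236, Rational(-1, 464815)), Mul(Mul(145, 146), Rational(1, 293090))) = Add(Rational(-401236, 464815), Mul(21170, Rational(1, 293090))) = Add(Rational(-401236, 464815), Rational(2117, 29309)) = Rational(-10775812569, 13623262835)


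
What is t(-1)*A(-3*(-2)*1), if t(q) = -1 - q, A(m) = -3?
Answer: 0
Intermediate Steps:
t(-1)*A(-3*(-2)*1) = (-1 - 1*(-1))*(-3) = (-1 + 1)*(-3) = 0*(-3) = 0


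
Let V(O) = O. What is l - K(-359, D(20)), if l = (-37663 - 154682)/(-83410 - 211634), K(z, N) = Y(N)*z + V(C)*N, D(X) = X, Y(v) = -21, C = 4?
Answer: -749249297/98348 ≈ -7618.3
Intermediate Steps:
K(z, N) = -21*z + 4*N
l = 64115/98348 (l = -192345/(-295044) = -192345*(-1/295044) = 64115/98348 ≈ 0.65192)
l - K(-359, D(20)) = 64115/98348 - (-21*(-359) + 4*20) = 64115/98348 - (7539 + 80) = 64115/98348 - 1*7619 = 64115/98348 - 7619 = -749249297/98348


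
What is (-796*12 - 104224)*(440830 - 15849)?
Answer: -48352638256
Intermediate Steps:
(-796*12 - 104224)*(440830 - 15849) = (-9552 - 104224)*424981 = -113776*424981 = -48352638256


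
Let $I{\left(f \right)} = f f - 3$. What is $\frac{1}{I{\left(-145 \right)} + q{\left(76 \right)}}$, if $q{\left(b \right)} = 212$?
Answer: $\frac{1}{21234} \approx 4.7094 \cdot 10^{-5}$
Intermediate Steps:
$I{\left(f \right)} = -3 + f^{2}$ ($I{\left(f \right)} = f^{2} - 3 = -3 + f^{2}$)
$\frac{1}{I{\left(-145 \right)} + q{\left(76 \right)}} = \frac{1}{\left(-3 + \left(-145\right)^{2}\right) + 212} = \frac{1}{\left(-3 + 21025\right) + 212} = \frac{1}{21022 + 212} = \frac{1}{21234}$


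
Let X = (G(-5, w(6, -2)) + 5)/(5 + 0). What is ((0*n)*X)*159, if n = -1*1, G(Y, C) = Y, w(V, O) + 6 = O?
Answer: 0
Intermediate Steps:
w(V, O) = -6 + O
n = -1
X = 0 (X = (-5 + 5)/(5 + 0) = 0/5 = 0*(⅕) = 0)
((0*n)*X)*159 = ((0*(-1))*0)*159 = (0*0)*159 = 0*159 = 0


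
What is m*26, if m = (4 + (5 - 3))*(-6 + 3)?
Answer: -468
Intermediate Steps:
m = -18 (m = (4 + 2)*(-3) = 6*(-3) = -18)
m*26 = -18*26 = -468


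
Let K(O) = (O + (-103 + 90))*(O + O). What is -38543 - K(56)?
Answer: -43359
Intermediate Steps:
K(O) = 2*O*(-13 + O) (K(O) = (O - 13)*(2*O) = (-13 + O)*(2*O) = 2*O*(-13 + O))
-38543 - K(56) = -38543 - 2*56*(-13 + 56) = -38543 - 2*56*43 = -38543 - 1*4816 = -38543 - 4816 = -43359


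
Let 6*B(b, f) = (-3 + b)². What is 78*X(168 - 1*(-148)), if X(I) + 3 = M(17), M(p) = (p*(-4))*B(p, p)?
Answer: -173498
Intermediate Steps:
B(b, f) = (-3 + b)²/6
M(p) = -2*p*(-3 + p)²/3 (M(p) = (p*(-4))*((-3 + p)²/6) = (-4*p)*((-3 + p)²/6) = -2*p*(-3 + p)²/3)
X(I) = -6673/3 (X(I) = -3 - ⅔*17*(-3 + 17)² = -3 - ⅔*17*14² = -3 - ⅔*17*196 = -3 - 6664/3 = -6673/3)
78*X(168 - 1*(-148)) = 78*(-6673/3) = -173498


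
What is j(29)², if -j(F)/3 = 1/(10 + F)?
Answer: 1/169 ≈ 0.0059172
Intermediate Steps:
j(F) = -3/(10 + F)
j(29)² = (-3/(10 + 29))² = (-3/39)² = (-3*1/39)² = (-1/13)² = 1/169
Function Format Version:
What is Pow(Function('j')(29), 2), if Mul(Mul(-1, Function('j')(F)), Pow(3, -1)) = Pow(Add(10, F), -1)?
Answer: Rational(1, 169) ≈ 0.0059172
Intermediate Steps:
Function('j')(F) = Mul(-3, Pow(Add(10, F), -1))
Pow(Function('j')(29), 2) = Pow(Mul(-3, Pow(Add(10, 29), -1)), 2) = Pow(Mul(-3, Pow(39, -1)), 2) = Pow(Mul(-3, Rational(1, 39)), 2) = Pow(Rational(-1, 13), 2) = Rational(1, 169)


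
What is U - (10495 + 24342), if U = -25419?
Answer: -60256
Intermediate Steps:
U - (10495 + 24342) = -25419 - (10495 + 24342) = -25419 - 1*34837 = -25419 - 34837 = -60256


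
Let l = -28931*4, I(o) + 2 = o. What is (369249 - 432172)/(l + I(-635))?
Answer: 8989/16623 ≈ 0.54076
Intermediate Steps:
I(o) = -2 + o
l = -115724
(369249 - 432172)/(l + I(-635)) = (369249 - 432172)/(-115724 + (-2 - 635)) = -62923/(-115724 - 637) = -62923/(-116361) = -62923*(-1/116361) = 8989/16623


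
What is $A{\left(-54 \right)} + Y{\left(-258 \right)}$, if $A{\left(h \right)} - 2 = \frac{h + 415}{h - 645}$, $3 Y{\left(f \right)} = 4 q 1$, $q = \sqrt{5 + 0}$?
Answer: $\frac{1037}{699} + \frac{4 \sqrt{5}}{3} \approx 4.465$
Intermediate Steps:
$q = \sqrt{5} \approx 2.2361$
$Y{\left(f \right)} = \frac{4 \sqrt{5}}{3}$ ($Y{\left(f \right)} = \frac{4 \sqrt{5} \cdot 1}{3} = \frac{4 \sqrt{5}}{3}$)
$A{\left(h \right)} = 2 + \frac{415 + h}{-645 + h}$ ($A{\left(h \right)} = 2 + \frac{h + 415}{h - 645} = 2 + \frac{415 + h}{-645 + h}$)
$A{\left(-54 \right)} + Y{\left(-258 \right)} = \frac{-875 + 3 \left(-54\right)}{-645 - 54} + \frac{4 \sqrt{5}}{3} = \frac{-875 - 162}{-699} + \frac{4 \sqrt{5}}{3} = \left(- \frac{1}{699}\right) \left(-1037\right) + \frac{4 \sqrt{5}}{3} = \frac{1037}{699} + \frac{4 \sqrt{5}}{3}$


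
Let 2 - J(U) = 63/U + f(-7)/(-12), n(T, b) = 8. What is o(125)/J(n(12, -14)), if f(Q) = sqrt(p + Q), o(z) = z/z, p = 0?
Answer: -3384/19909 - 48*I*sqrt(7)/19909 ≈ -0.16997 - 0.0063788*I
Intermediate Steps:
o(z) = 1
f(Q) = sqrt(Q) (f(Q) = sqrt(0 + Q) = sqrt(Q))
J(U) = 2 - 63/U + I*sqrt(7)/12 (J(U) = 2 - (63/U + sqrt(-7)/(-12)) = 2 - (63/U + (I*sqrt(7))*(-1/12)) = 2 - (63/U - I*sqrt(7)/12) = 2 + (-63/U + I*sqrt(7)/12) = 2 - 63/U + I*sqrt(7)/12)
o(125)/J(n(12, -14)) = 1/(2 - 63/8 + I*sqrt(7)/12) = 1/(-47/8 + I*sqrt(7)/12)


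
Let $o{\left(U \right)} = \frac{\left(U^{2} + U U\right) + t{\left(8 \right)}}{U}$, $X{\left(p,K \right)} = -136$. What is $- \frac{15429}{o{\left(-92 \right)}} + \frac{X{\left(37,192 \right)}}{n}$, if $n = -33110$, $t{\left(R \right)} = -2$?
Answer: $\frac{79933482}{953095} \approx 83.867$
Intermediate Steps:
$o{\left(U \right)} = \frac{-2 + 2 U^{2}}{U}$ ($o{\left(U \right)} = \frac{\left(U^{2} + U U\right) - 2}{U} = \frac{\left(U^{2} + U^{2}\right) - 2}{U} = \frac{2 U^{2} - 2}{U} = \frac{-2 + 2 U^{2}}{U}$)
$- \frac{15429}{o{\left(-92 \right)}} + \frac{X{\left(37,192 \right)}}{n} = - \frac{15429}{- \frac{2}{-92} + 2 \left(-92\right)} - \frac{136}{-33110} = - \frac{15429}{\left(-2\right) \left(- \frac{1}{92}\right) - 184} - - \frac{68}{16555} = - \frac{15429}{\frac{1}{46} - 184} + \frac{68}{16555} = - \frac{15429}{- \frac{8463}{46}} + \frac{68}{16555} = \left(-15429\right) \left(- \frac{46}{8463}\right) + \frac{68}{16555} = \frac{236578}{2821} + \frac{68}{16555} = \frac{79933482}{953095}$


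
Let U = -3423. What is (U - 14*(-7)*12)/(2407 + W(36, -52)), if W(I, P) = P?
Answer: -749/785 ≈ -0.95414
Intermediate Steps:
(U - 14*(-7)*12)/(2407 + W(36, -52)) = (-3423 - 14*(-7)*12)/(2407 - 52) = (-3423 + 98*12)/2355 = (-3423 + 1176)*(1/2355) = -2247*1/2355 = -749/785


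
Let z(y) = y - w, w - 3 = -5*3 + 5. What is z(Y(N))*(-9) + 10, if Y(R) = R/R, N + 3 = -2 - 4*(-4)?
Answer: -62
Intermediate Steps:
N = 11 (N = -3 + (-2 - 4*(-4)) = -3 + (-2 + 16) = -3 + 14 = 11)
w = -7 (w = 3 + (-5*3 + 5) = 3 + (-15 + 5) = 3 - 10 = -7)
Y(R) = 1
z(y) = 7 + y (z(y) = y - 1*(-7) = y + 7 = 7 + y)
z(Y(N))*(-9) + 10 = (7 + 1)*(-9) + 10 = 8*(-9) + 10 = -72 + 10 = -62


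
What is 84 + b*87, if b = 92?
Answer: 8088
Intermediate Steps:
84 + b*87 = 84 + 92*87 = 84 + 8004 = 8088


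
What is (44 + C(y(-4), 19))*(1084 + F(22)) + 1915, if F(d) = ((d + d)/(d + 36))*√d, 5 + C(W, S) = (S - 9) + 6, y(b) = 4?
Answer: 61535 + 1210*√22/29 ≈ 61731.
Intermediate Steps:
C(W, S) = -8 + S (C(W, S) = -5 + ((S - 9) + 6) = -5 + ((-9 + S) + 6) = -5 + (-3 + S) = -8 + S)
F(d) = 2*d^(3/2)/(36 + d) (F(d) = ((2*d)/(36 + d))*√d = (2*d/(36 + d))*√d = 2*d^(3/2)/(36 + d))
(44 + C(y(-4), 19))*(1084 + F(22)) + 1915 = (44 + (-8 + 19))*(1084 + 2*22^(3/2)/(36 + 22)) + 1915 = (44 + 11)*(1084 + 2*(22*√22)/58) + 1915 = 55*(1084 + 2*(22*√22)*(1/58)) + 1915 = 55*(1084 + 22*√22/29) + 1915 = (59620 + 1210*√22/29) + 1915 = 61535 + 1210*√22/29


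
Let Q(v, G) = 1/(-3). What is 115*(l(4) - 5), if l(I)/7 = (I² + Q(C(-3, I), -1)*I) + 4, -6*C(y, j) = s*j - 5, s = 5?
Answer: 43355/3 ≈ 14452.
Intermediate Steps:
C(y, j) = ⅚ - 5*j/6 (C(y, j) = -(5*j - 5)/6 = -(-5 + 5*j)/6 = ⅚ - 5*j/6)
Q(v, G) = -⅓
l(I) = 28 + 7*I² - 7*I/3 (l(I) = 7*((I² - I/3) + 4) = 7*(4 + I² - I/3) = 28 + 7*I² - 7*I/3)
115*(l(4) - 5) = 115*((28 + 7*4² - 7/3*4) - 5) = 115*((28 + 7*16 - 28/3) - 5) = 115*((28 + 112 - 28/3) - 5) = 115*(392/3 - 5) = 115*(377/3) = 43355/3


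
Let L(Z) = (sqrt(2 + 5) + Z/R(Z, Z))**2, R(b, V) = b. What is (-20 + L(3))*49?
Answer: -588 + 98*sqrt(7) ≈ -328.72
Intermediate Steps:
L(Z) = (1 + sqrt(7))**2 (L(Z) = (sqrt(2 + 5) + Z/Z)**2 = (sqrt(7) + 1)**2 = (1 + sqrt(7))**2)
(-20 + L(3))*49 = (-20 + (1 + sqrt(7))**2)*49 = -980 + 49*(1 + sqrt(7))**2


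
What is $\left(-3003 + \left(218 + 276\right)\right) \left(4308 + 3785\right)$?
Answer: $-20305337$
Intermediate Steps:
$\left(-3003 + \left(218 + 276\right)\right) \left(4308 + 3785\right) = \left(-3003 + 494\right) 8093 = \left(-2509\right) 8093 = -20305337$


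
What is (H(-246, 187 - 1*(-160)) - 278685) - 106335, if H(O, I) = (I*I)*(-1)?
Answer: -505429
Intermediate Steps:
H(O, I) = -I² (H(O, I) = I²*(-1) = -I²)
(H(-246, 187 - 1*(-160)) - 278685) - 106335 = (-(187 - 1*(-160))² - 278685) - 106335 = (-(187 + 160)² - 278685) - 106335 = (-1*347² - 278685) - 106335 = (-1*120409 - 278685) - 106335 = (-120409 - 278685) - 106335 = -399094 - 106335 = -505429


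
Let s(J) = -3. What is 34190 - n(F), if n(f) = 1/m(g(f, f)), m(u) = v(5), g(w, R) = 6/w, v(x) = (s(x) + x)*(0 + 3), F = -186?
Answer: 205139/6 ≈ 34190.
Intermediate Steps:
v(x) = -9 + 3*x (v(x) = (-3 + x)*(0 + 3) = (-3 + x)*3 = -9 + 3*x)
m(u) = 6 (m(u) = -9 + 3*5 = -9 + 15 = 6)
n(f) = 1/6
34190 - n(F) = 34190 - 1*1/6 = 34190 - 1/6 = 205139/6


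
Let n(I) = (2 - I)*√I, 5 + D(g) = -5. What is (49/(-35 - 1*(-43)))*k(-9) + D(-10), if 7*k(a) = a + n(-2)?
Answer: -143/8 + 7*I*√2/2 ≈ -17.875 + 4.9497*I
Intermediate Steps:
D(g) = -10 (D(g) = -5 - 5 = -10)
n(I) = √I*(2 - I)
k(a) = a/7 + 4*I*√2/7 (k(a) = (a + √(-2)*(2 - 1*(-2)))/7 = (a + (I*√2)*(2 + 2))/7 = (a + (I*√2)*4)/7 = (a + 4*I*√2)/7 = a/7 + 4*I*√2/7)
(49/(-35 - 1*(-43)))*k(-9) + D(-10) = (49/(-35 - 1*(-43)))*((⅐)*(-9) + 4*I*√2/7) - 10 = (49/(-35 + 43))*(-9/7 + 4*I*√2/7) - 10 = (49/8)*(-9/7 + 4*I*√2/7) - 10 = (49*(⅛))*(-9/7 + 4*I*√2/7) - 10 = 49*(-9/7 + 4*I*√2/7)/8 - 10 = (-63/8 + 7*I*√2/2) - 10 = -143/8 + 7*I*√2/2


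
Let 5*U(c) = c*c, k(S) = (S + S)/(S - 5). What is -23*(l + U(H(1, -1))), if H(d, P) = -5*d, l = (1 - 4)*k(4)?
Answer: -667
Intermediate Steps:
k(S) = 2*S/(-5 + S) (k(S) = (2*S)/(-5 + S) = 2*S/(-5 + S))
l = 24 (l = (1 - 4)*(2*4/(-5 + 4)) = -6*4/(-1) = -6*4*(-1) = -3*(-8) = 24)
U(c) = c²/5 (U(c) = (c*c)/5 = c²/5)
-23*(l + U(H(1, -1))) = -23*(24 + (-5*1)²/5) = -23*(24 + (⅕)*(-5)²) = -23*(24 + (⅕)*25) = -23*(24 + 5) = -23*29 = -667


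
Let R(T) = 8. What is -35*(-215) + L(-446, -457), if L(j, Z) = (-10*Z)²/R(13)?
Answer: 5236275/2 ≈ 2.6181e+6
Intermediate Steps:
L(j, Z) = 25*Z²/2 (L(j, Z) = (-10*Z)²/8 = (100*Z²)*(⅛) = 25*Z²/2)
-35*(-215) + L(-446, -457) = -35*(-215) + (25/2)*(-457)² = 7525 + (25/2)*208849 = 7525 + 5221225/2 = 5236275/2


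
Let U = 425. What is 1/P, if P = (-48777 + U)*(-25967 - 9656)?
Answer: 1/1722443296 ≈ 5.8057e-10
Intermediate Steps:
P = 1722443296 (P = (-48777 + 425)*(-25967 - 9656) = -48352*(-35623) = 1722443296)
1/P = 1/1722443296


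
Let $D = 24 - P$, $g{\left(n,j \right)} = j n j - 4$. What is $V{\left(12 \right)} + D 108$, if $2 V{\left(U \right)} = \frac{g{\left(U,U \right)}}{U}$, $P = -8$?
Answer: $\frac{21167}{6} \approx 3527.8$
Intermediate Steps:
$g{\left(n,j \right)} = -4 + n j^{2}$ ($g{\left(n,j \right)} = n j^{2} - 4 = -4 + n j^{2}$)
$D = 32$ ($D = 24 - -8 = 24 + 8 = 32$)
$V{\left(U \right)} = \frac{-4 + U^{3}}{2 U}$ ($V{\left(U \right)} = \frac{\left(-4 + U U^{2}\right) \frac{1}{U}}{2} = \frac{\left(-4 + U^{3}\right) \frac{1}{U}}{2} = \frac{\frac{1}{U} \left(-4 + U^{3}\right)}{2} = \frac{-4 + U^{3}}{2 U}$)
$V{\left(12 \right)} + D 108 = \frac{-4 + 12^{3}}{2 \cdot 12} + 32 \cdot 108 = \frac{1}{2} \cdot \frac{1}{12} \left(-4 + 1728\right) + 3456 = \frac{1}{2} \cdot \frac{1}{12} \cdot 1724 + 3456 = \frac{431}{6} + 3456 = \frac{21167}{6}$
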